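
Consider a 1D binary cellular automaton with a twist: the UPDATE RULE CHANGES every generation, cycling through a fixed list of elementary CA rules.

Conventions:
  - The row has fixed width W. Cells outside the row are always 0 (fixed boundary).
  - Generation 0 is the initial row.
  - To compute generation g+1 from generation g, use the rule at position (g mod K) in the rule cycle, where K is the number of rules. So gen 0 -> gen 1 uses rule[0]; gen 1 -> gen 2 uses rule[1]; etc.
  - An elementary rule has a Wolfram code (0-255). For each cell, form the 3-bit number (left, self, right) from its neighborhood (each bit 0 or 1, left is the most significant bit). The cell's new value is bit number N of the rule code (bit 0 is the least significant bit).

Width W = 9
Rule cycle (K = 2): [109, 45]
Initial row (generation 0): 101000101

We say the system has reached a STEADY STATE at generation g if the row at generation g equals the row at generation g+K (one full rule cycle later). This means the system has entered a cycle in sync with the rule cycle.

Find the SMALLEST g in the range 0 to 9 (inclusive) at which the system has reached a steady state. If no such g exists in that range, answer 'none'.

Answer: 3

Derivation:
Gen 0: 101000101
Gen 1 (rule 109): 111010111
Gen 2 (rule 45): 100111100
Gen 3 (rule 109): 100100101
Gen 4 (rule 45): 100100111
Gen 5 (rule 109): 100100101
Gen 6 (rule 45): 100100111
Gen 7 (rule 109): 100100101
Gen 8 (rule 45): 100100111
Gen 9 (rule 109): 100100101
Gen 10 (rule 45): 100100111
Gen 11 (rule 109): 100100101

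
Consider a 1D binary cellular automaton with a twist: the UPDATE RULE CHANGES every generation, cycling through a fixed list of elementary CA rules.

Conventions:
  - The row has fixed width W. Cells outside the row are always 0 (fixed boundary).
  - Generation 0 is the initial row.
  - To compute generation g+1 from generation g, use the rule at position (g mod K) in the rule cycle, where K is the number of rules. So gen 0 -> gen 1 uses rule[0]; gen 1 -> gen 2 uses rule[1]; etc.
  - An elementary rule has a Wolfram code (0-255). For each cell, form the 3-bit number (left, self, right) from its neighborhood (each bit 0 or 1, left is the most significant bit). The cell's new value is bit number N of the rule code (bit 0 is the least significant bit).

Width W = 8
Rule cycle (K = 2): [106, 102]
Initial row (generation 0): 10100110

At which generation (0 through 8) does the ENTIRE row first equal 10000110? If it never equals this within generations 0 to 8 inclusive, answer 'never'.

Answer: never

Derivation:
Gen 0: 10100110
Gen 1 (rule 106): 01001110
Gen 2 (rule 102): 11010010
Gen 3 (rule 106): 11100100
Gen 4 (rule 102): 00101100
Gen 5 (rule 106): 01011100
Gen 6 (rule 102): 11100100
Gen 7 (rule 106): 10101000
Gen 8 (rule 102): 11111000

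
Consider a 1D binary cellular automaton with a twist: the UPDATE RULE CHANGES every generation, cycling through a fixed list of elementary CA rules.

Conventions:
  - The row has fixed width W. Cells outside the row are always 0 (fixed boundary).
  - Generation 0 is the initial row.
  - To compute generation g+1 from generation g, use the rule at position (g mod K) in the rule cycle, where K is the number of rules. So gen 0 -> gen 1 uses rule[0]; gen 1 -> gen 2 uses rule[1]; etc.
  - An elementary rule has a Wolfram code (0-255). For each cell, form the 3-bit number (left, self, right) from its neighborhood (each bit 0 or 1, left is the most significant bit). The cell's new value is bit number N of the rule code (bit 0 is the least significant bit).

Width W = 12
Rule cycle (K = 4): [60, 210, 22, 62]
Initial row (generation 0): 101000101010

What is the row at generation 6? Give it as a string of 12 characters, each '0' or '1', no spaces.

Answer: 000100000000

Derivation:
Gen 0: 101000101010
Gen 1 (rule 60): 111100111111
Gen 2 (rule 210): 011111011111
Gen 3 (rule 22): 100000000000
Gen 4 (rule 62): 110000000000
Gen 5 (rule 60): 101000000000
Gen 6 (rule 210): 000100000000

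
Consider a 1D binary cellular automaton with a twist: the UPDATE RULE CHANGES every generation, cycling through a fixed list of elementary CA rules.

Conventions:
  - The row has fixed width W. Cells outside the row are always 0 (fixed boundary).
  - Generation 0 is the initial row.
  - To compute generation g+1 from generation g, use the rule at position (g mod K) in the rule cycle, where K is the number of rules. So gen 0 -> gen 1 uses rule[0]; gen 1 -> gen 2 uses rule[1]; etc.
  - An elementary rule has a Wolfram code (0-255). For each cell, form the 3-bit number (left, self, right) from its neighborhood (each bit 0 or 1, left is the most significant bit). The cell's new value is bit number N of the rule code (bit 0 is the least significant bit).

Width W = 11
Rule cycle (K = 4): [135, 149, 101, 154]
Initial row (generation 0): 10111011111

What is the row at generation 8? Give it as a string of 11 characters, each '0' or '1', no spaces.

Answer: 00001000110

Derivation:
Gen 0: 10111011111
Gen 1 (rule 135): 10010001110
Gen 2 (rule 149): 11011100101
Gen 3 (rule 101): 01100100111
Gen 4 (rule 154): 11011011110
Gen 5 (rule 135): 00000001100
Gen 6 (rule 149): 11111100011
Gen 7 (rule 101): 00000101001
Gen 8 (rule 154): 00001000110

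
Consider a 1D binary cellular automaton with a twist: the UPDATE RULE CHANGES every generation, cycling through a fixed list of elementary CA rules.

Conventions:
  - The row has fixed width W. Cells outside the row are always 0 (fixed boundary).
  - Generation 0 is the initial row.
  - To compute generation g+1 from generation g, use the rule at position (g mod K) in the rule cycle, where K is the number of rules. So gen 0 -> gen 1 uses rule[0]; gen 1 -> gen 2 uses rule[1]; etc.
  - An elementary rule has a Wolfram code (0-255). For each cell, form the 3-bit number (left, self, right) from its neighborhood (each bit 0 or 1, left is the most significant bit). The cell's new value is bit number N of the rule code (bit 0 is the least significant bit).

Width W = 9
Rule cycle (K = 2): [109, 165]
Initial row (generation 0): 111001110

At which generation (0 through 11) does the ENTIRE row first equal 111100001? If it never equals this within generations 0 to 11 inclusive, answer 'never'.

Answer: never

Derivation:
Gen 0: 111001110
Gen 1 (rule 109): 101001010
Gen 2 (rule 165): 111001110
Gen 3 (rule 109): 101001010
Gen 4 (rule 165): 111001110
Gen 5 (rule 109): 101001010
Gen 6 (rule 165): 111001110
Gen 7 (rule 109): 101001010
Gen 8 (rule 165): 111001110
Gen 9 (rule 109): 101001010
Gen 10 (rule 165): 111001110
Gen 11 (rule 109): 101001010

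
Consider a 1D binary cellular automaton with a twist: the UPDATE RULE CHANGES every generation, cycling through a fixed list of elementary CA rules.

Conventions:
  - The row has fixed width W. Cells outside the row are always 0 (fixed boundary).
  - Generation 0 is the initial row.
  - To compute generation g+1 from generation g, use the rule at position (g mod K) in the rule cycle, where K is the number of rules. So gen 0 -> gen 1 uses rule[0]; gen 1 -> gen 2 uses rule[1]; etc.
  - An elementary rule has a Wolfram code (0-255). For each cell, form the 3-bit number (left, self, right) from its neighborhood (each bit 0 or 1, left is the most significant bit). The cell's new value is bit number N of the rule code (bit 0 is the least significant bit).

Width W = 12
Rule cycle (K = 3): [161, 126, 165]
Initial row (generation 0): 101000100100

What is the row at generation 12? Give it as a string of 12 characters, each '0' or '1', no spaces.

Gen 0: 101000100100
Gen 1 (rule 161): 010010000001
Gen 2 (rule 126): 111111000011
Gen 3 (rule 165): 011110011000
Gen 4 (rule 161): 001100000011
Gen 5 (rule 126): 011110000111
Gen 6 (rule 165): 001100110010
Gen 7 (rule 161): 100000000000
Gen 8 (rule 126): 110000000000
Gen 9 (rule 165): 000111111111
Gen 10 (rule 161): 110011111110
Gen 11 (rule 126): 111110000011
Gen 12 (rule 165): 011100111000

Answer: 011100111000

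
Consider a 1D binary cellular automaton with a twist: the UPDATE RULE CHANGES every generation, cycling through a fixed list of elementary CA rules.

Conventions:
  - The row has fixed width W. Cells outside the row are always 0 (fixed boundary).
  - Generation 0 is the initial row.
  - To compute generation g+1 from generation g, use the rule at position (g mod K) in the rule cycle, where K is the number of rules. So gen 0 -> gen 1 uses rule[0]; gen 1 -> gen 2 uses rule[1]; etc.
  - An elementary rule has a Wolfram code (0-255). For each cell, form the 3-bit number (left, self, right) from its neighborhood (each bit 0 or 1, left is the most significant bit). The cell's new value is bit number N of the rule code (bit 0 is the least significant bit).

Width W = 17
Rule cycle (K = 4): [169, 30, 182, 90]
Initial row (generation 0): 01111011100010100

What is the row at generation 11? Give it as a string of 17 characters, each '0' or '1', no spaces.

Answer: 11011101011101110

Derivation:
Gen 0: 01111011100010100
Gen 1 (rule 169): 01110111001001001
Gen 2 (rule 30): 11000100111111111
Gen 3 (rule 182): 00101111011111110
Gen 4 (rule 90): 01001001010000011
Gen 5 (rule 169): 00000000100111010
Gen 6 (rule 30): 00000001111100011
Gen 7 (rule 182): 00000010111010100
Gen 8 (rule 90): 00000100101000010
Gen 9 (rule 169): 11110000010011000
Gen 10 (rule 30): 10001000111110100
Gen 11 (rule 182): 11011101011101110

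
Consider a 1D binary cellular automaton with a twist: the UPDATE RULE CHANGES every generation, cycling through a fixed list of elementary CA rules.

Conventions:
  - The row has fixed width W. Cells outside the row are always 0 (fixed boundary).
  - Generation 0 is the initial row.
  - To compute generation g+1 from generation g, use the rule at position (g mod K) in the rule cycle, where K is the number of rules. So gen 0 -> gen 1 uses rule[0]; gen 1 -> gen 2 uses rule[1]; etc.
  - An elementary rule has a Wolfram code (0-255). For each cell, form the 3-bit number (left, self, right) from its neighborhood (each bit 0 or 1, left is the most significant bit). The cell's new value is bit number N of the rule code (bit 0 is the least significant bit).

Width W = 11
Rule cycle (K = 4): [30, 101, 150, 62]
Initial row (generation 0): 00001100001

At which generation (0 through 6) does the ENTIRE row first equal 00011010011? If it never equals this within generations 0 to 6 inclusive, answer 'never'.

Gen 0: 00001100001
Gen 1 (rule 30): 00011010011
Gen 2 (rule 101): 11001110001
Gen 3 (rule 150): 00110101011
Gen 4 (rule 62): 01101111110
Gen 5 (rule 30): 11001000001
Gen 6 (rule 101): 01001011101

Answer: 1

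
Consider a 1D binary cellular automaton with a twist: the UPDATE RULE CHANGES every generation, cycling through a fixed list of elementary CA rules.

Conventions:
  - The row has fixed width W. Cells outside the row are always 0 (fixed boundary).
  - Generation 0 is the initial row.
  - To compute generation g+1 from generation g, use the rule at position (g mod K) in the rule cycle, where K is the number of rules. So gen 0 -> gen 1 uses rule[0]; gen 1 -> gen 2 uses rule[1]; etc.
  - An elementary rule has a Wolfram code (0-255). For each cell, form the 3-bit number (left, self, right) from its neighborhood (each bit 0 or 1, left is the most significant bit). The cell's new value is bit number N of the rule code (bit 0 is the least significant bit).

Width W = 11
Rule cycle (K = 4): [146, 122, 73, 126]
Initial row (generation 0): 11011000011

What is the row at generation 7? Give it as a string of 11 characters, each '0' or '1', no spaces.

Answer: 11110100100

Derivation:
Gen 0: 11011000011
Gen 1 (rule 146): 00000100100
Gen 2 (rule 122): 00001011010
Gen 3 (rule 73): 11100011000
Gen 4 (rule 126): 10110111100
Gen 5 (rule 146): 00000011010
Gen 6 (rule 122): 00000111101
Gen 7 (rule 73): 11110100100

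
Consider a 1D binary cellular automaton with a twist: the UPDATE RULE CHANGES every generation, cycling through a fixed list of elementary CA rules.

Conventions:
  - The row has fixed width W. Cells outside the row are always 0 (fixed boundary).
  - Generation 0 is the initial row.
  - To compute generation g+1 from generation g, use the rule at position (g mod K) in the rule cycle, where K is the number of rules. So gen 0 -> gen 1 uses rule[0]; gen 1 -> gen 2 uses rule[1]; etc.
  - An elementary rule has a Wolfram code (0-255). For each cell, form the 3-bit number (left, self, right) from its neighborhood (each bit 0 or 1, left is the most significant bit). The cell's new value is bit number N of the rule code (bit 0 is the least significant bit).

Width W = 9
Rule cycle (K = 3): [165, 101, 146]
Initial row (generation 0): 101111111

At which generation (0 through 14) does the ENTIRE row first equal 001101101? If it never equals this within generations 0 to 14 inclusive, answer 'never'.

Answer: 9

Derivation:
Gen 0: 101111111
Gen 1 (rule 165): 110111110
Gen 2 (rule 101): 011000010
Gen 3 (rule 146): 100100101
Gen 4 (rule 165): 100100111
Gen 5 (rule 101): 100100001
Gen 6 (rule 146): 011010010
Gen 7 (rule 165): 000110010
Gen 8 (rule 101): 110010010
Gen 9 (rule 146): 001101101
Gen 10 (rule 165): 100010011
Gen 11 (rule 101): 101010001
Gen 12 (rule 146): 000001010
Gen 13 (rule 165): 111101110
Gen 14 (rule 101): 000110010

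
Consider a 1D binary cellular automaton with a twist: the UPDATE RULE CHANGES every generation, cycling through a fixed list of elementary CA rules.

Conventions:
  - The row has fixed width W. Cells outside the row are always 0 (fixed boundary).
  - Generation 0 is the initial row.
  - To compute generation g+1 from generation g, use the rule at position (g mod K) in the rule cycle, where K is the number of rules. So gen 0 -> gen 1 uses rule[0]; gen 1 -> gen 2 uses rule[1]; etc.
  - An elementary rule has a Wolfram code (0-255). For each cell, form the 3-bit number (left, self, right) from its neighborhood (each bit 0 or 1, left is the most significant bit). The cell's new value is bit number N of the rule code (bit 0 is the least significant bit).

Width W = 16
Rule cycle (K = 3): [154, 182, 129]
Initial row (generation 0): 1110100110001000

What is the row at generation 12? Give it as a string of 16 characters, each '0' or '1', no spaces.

Gen 0: 1110100110001000
Gen 1 (rule 154): 1100011101010100
Gen 2 (rule 182): 0010101011111110
Gen 3 (rule 129): 1000000001111100
Gen 4 (rule 154): 0100000011111010
Gen 5 (rule 182): 1110000101110111
Gen 6 (rule 129): 0100110000100010
Gen 7 (rule 154): 1011101001010101
Gen 8 (rule 182): 1101011111111111
Gen 9 (rule 129): 0000001111111110
Gen 10 (rule 154): 0000011111111101
Gen 11 (rule 182): 0000101111111011
Gen 12 (rule 129): 1110000111110000

Answer: 1110000111110000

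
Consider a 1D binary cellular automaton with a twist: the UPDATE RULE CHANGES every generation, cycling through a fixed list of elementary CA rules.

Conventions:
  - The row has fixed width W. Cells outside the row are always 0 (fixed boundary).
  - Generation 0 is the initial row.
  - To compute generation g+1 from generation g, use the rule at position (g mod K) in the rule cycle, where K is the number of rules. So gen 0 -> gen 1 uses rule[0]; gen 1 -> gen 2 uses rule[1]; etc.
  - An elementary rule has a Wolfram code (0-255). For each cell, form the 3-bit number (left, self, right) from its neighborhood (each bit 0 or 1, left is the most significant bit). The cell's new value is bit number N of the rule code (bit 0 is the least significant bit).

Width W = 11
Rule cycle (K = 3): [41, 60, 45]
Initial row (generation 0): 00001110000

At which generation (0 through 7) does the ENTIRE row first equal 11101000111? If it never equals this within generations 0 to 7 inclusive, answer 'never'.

Gen 0: 00001110000
Gen 1 (rule 41): 11101000111
Gen 2 (rule 60): 10011100100
Gen 3 (rule 45): 10010000101
Gen 4 (rule 41): 00000110010
Gen 5 (rule 60): 00000101011
Gen 6 (rule 45): 11110111110
Gen 7 (rule 41): 10001100000

Answer: 1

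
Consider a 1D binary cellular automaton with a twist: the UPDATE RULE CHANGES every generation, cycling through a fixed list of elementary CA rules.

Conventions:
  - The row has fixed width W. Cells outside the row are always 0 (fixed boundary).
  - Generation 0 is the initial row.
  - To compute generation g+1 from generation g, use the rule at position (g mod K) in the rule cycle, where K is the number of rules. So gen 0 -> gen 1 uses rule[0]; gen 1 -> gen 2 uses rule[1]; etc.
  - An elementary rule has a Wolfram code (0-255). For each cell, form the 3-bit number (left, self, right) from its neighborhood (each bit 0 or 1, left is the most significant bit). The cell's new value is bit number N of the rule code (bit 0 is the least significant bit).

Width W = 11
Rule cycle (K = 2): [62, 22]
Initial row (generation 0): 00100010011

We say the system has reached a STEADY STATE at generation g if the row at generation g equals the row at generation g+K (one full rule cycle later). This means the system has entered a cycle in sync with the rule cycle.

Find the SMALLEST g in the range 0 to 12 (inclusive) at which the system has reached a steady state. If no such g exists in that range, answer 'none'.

Gen 0: 00100010011
Gen 1 (rule 62): 01110111110
Gen 2 (rule 22): 10000000001
Gen 3 (rule 62): 11000000011
Gen 4 (rule 22): 00100000100
Gen 5 (rule 62): 01110001110
Gen 6 (rule 22): 10001010001
Gen 7 (rule 62): 11011111011
Gen 8 (rule 22): 00000000000
Gen 9 (rule 62): 00000000000
Gen 10 (rule 22): 00000000000
Gen 11 (rule 62): 00000000000
Gen 12 (rule 22): 00000000000
Gen 13 (rule 62): 00000000000
Gen 14 (rule 22): 00000000000

Answer: 8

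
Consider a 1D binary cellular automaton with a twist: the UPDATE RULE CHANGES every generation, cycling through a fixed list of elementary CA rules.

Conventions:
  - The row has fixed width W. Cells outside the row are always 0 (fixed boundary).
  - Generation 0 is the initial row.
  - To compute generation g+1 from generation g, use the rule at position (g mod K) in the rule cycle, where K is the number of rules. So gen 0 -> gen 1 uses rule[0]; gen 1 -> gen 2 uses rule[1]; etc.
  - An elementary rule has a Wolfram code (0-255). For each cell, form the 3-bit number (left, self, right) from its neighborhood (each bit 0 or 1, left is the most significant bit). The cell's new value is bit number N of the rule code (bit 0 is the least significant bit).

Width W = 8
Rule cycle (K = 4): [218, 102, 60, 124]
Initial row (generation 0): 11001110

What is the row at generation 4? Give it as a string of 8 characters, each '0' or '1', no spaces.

Gen 0: 11001110
Gen 1 (rule 218): 11111111
Gen 2 (rule 102): 00000001
Gen 3 (rule 60): 00000001
Gen 4 (rule 124): 00000001

Answer: 00000001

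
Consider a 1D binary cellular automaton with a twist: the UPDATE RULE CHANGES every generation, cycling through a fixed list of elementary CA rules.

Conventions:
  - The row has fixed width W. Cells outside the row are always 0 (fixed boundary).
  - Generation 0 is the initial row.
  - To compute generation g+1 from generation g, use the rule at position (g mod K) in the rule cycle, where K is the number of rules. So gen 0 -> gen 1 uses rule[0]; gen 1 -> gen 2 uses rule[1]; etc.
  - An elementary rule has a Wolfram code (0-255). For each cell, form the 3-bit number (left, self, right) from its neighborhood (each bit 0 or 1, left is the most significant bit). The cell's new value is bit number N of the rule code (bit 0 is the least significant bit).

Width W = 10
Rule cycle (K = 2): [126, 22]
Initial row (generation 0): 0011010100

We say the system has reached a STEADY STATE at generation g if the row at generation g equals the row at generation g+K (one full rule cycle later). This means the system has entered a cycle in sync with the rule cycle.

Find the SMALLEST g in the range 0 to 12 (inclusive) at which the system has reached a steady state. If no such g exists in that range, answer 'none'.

Gen 0: 0011010100
Gen 1 (rule 126): 0111111110
Gen 2 (rule 22): 1000000001
Gen 3 (rule 126): 1100000011
Gen 4 (rule 22): 0010000100
Gen 5 (rule 126): 0111001110
Gen 6 (rule 22): 1000110001
Gen 7 (rule 126): 1101111011
Gen 8 (rule 22): 0000000000
Gen 9 (rule 126): 0000000000
Gen 10 (rule 22): 0000000000
Gen 11 (rule 126): 0000000000
Gen 12 (rule 22): 0000000000
Gen 13 (rule 126): 0000000000
Gen 14 (rule 22): 0000000000

Answer: 8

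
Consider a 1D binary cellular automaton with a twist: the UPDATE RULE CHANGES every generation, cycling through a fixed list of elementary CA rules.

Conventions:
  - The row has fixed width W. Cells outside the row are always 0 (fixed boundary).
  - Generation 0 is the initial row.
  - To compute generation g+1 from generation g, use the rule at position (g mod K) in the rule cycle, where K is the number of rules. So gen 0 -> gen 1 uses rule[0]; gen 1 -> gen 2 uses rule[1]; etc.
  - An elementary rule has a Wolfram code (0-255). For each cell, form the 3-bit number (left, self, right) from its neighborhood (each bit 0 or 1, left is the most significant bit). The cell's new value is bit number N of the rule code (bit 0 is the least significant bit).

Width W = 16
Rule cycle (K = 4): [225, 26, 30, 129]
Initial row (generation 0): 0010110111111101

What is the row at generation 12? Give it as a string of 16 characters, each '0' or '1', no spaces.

Answer: 0111100110000100

Derivation:
Gen 0: 0010110111111101
Gen 1 (rule 225): 1001011011111110
Gen 2 (rule 26): 0110010010000001
Gen 3 (rule 30): 1101111111000011
Gen 4 (rule 129): 0000111110011000
Gen 5 (rule 225): 1110011110001011
Gen 6 (rule 26): 1001110001010010
Gen 7 (rule 30): 1111001011011111
Gen 8 (rule 129): 0110000000001110
Gen 9 (rule 225): 0010111111100110
Gen 10 (rule 26): 0100100000011101
Gen 11 (rule 30): 1111110000110001
Gen 12 (rule 129): 0111100110000100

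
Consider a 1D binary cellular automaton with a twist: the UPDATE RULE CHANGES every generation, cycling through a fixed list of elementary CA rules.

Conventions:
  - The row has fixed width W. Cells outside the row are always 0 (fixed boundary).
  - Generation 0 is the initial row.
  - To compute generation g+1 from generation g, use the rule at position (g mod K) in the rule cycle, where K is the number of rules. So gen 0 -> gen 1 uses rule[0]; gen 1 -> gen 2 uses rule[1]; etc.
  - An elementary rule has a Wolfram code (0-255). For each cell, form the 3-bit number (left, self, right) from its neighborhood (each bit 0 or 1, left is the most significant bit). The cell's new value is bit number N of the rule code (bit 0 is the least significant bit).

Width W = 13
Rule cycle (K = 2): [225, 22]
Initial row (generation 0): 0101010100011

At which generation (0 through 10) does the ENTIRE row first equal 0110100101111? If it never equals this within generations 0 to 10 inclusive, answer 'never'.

Answer: 9

Derivation:
Gen 0: 0101010100011
Gen 1 (rule 225): 0010101001001
Gen 2 (rule 22): 0110101111111
Gen 3 (rule 225): 0011010111111
Gen 4 (rule 22): 0100010000000
Gen 5 (rule 225): 0001000111111
Gen 6 (rule 22): 0011101000000
Gen 7 (rule 225): 1001110011111
Gen 8 (rule 22): 1110001100000
Gen 9 (rule 225): 0110100101111
Gen 10 (rule 22): 1000111100000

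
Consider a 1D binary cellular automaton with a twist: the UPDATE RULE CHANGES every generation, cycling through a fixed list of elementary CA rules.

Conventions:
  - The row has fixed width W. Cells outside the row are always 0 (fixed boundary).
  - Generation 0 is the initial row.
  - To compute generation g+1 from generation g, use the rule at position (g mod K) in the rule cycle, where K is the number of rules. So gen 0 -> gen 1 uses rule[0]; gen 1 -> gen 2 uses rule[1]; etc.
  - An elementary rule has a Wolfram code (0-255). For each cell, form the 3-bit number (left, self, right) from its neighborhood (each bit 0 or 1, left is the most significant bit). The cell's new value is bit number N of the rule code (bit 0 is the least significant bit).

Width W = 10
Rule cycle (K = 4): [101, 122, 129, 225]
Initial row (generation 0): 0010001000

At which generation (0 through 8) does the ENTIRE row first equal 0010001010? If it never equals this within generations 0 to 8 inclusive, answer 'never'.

Answer: never

Derivation:
Gen 0: 0010001000
Gen 1 (rule 101): 1010101011
Gen 2 (rule 122): 0101010111
Gen 3 (rule 129): 0000000010
Gen 4 (rule 225): 1111111000
Gen 5 (rule 101): 0000001011
Gen 6 (rule 122): 0000010111
Gen 7 (rule 129): 1111000010
Gen 8 (rule 225): 0111011000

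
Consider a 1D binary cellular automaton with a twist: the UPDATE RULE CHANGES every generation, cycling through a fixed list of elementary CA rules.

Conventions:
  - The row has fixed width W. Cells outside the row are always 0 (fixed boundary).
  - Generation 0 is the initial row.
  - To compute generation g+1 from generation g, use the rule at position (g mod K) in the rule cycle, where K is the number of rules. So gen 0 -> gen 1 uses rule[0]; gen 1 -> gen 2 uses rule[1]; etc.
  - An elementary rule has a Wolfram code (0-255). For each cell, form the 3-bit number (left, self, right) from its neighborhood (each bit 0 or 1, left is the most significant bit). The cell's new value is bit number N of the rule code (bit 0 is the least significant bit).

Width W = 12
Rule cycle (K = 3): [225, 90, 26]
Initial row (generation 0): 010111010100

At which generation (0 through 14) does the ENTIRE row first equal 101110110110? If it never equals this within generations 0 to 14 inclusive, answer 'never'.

Answer: never

Derivation:
Gen 0: 010111010100
Gen 1 (rule 225): 001011101001
Gen 2 (rule 90): 010010100110
Gen 3 (rule 26): 101100011101
Gen 4 (rule 225): 010101001110
Gen 5 (rule 90): 100000111011
Gen 6 (rule 26): 010001100010
Gen 7 (rule 225): 000100101000
Gen 8 (rule 90): 001011000100
Gen 9 (rule 26): 010010101010
Gen 10 (rule 225): 000001010100
Gen 11 (rule 90): 000010000010
Gen 12 (rule 26): 000101000101
Gen 13 (rule 225): 110010010010
Gen 14 (rule 90): 111101101101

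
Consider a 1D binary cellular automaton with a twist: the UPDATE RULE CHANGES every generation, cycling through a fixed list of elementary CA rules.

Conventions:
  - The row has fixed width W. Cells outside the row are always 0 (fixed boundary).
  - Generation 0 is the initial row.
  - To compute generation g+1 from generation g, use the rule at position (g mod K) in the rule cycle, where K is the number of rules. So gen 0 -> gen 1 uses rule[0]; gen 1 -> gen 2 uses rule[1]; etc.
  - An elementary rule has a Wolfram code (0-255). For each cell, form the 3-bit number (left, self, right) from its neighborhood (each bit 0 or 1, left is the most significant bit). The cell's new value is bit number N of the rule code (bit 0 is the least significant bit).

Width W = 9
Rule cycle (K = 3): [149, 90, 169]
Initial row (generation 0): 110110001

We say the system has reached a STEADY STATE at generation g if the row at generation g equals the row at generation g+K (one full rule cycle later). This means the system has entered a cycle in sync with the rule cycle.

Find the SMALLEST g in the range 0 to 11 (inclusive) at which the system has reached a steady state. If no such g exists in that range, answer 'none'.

Gen 0: 110110001
Gen 1 (rule 149): 000001101
Gen 2 (rule 90): 000011100
Gen 3 (rule 169): 111011001
Gen 4 (rule 149): 010000101
Gen 5 (rule 90): 101001000
Gen 6 (rule 169): 010000011
Gen 7 (rule 149): 011111000
Gen 8 (rule 90): 110001100
Gen 9 (rule 169): 100101001
Gen 10 (rule 149): 110101101
Gen 11 (rule 90): 110001100
Gen 12 (rule 169): 100101001
Gen 13 (rule 149): 110101101
Gen 14 (rule 90): 110001100

Answer: 8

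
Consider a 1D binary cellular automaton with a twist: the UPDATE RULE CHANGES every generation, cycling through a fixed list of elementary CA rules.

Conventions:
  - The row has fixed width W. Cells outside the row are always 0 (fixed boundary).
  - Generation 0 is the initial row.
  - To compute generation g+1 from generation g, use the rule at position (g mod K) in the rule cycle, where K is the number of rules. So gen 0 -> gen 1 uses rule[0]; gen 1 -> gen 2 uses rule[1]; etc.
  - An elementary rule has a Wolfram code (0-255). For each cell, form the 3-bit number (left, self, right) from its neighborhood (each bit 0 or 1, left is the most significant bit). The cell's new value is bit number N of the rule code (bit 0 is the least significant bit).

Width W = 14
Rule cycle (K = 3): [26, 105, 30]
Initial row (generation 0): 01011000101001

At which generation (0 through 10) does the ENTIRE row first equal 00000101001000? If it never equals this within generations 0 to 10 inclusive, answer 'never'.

Answer: never

Derivation:
Gen 0: 01011000101001
Gen 1 (rule 26): 10010101000110
Gen 2 (rule 105): 00001010010110
Gen 3 (rule 30): 00011011110101
Gen 4 (rule 26): 00110010000000
Gen 5 (rule 105): 10110000111111
Gen 6 (rule 30): 10101001100000
Gen 7 (rule 26): 00000111010000
Gen 8 (rule 105): 11110101100111
Gen 9 (rule 30): 10000101011100
Gen 10 (rule 26): 01001000010010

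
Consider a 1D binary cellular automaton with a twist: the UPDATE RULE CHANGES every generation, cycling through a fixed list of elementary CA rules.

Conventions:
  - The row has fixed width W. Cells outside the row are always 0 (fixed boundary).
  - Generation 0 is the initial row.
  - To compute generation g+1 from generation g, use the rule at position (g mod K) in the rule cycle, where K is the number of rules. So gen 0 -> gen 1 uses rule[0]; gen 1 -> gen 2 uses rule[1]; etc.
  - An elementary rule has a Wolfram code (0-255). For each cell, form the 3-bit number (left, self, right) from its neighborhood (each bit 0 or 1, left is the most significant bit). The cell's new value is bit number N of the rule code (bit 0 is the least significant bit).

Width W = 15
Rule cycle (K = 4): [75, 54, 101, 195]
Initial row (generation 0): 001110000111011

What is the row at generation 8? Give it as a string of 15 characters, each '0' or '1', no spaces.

Gen 0: 001110000111011
Gen 1 (rule 75): 111010111101011
Gen 2 (rule 54): 000111000011100
Gen 3 (rule 101): 110001011000101
Gen 4 (rule 195): 010110001011000
Gen 5 (rule 75): 100110110011011
Gen 6 (rule 54): 111001001100100
Gen 7 (rule 101): 001001000100101
Gen 8 (rule 195): 110010011001000

Answer: 110010011001000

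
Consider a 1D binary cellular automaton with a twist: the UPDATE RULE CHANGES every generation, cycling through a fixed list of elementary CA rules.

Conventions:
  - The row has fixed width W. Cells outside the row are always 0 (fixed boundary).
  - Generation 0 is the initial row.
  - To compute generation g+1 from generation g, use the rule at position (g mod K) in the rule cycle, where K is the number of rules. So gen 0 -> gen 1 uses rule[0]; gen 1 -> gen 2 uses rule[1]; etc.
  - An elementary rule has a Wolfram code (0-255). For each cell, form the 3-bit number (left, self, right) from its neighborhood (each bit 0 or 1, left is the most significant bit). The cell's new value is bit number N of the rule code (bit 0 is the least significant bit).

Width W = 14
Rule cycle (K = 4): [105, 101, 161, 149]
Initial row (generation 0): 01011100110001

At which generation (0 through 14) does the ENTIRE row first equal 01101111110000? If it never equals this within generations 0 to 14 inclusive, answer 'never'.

Gen 0: 01011100110001
Gen 1 (rule 105): 00110100110100
Gen 2 (rule 101): 10011100011101
Gen 3 (rule 161): 00001001001010
Gen 4 (rule 149): 11101101101011
Gen 5 (rule 105): 10111111110111
Gen 6 (rule 101): 11000000011001
Gen 7 (rule 161): 00011111000000
Gen 8 (rule 149): 11001110111111
Gen 9 (rule 105): 11001011100001
Gen 10 (rule 101): 01001100101101
Gen 11 (rule 161): 00000000010010
Gen 12 (rule 149): 11111111011011
Gen 13 (rule 105): 10000001111111
Gen 14 (rule 101): 10111100000001

Answer: never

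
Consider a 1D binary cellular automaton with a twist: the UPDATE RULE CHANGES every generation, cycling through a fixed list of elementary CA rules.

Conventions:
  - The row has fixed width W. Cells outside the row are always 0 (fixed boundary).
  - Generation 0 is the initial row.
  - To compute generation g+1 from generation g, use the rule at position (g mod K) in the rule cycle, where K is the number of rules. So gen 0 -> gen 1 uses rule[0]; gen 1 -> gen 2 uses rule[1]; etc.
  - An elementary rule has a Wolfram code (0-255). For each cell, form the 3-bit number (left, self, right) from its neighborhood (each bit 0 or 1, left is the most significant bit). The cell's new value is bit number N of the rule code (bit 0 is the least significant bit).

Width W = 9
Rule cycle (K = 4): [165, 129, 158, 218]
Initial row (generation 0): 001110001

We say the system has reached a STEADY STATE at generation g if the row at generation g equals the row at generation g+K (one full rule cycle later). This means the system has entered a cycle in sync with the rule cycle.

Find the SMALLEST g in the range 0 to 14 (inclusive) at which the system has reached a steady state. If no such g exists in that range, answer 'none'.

Gen 0: 001110001
Gen 1 (rule 165): 100100101
Gen 2 (rule 129): 000000000
Gen 3 (rule 158): 000000000
Gen 4 (rule 218): 000000000
Gen 5 (rule 165): 111111111
Gen 6 (rule 129): 011111110
Gen 7 (rule 158): 111111101
Gen 8 (rule 218): 111111100
Gen 9 (rule 165): 011111001
Gen 10 (rule 129): 001110000
Gen 11 (rule 158): 011101000
Gen 12 (rule 218): 111100100
Gen 13 (rule 165): 011000101
Gen 14 (rule 129): 000010000
Gen 15 (rule 158): 000111000
Gen 16 (rule 218): 001111100
Gen 17 (rule 165): 100111001
Gen 18 (rule 129): 000010000

Answer: 14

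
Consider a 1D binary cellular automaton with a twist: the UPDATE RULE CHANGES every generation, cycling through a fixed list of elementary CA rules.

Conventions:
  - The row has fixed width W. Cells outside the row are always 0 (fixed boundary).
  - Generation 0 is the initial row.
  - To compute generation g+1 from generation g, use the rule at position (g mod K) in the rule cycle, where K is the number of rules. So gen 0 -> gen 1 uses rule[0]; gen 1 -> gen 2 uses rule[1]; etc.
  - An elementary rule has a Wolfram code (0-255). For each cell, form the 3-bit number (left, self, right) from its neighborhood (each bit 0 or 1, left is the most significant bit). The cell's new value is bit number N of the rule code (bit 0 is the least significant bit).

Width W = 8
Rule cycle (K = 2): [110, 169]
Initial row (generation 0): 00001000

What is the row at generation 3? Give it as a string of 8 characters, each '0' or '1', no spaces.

Answer: 11110111

Derivation:
Gen 0: 00001000
Gen 1 (rule 110): 00011000
Gen 2 (rule 169): 11010011
Gen 3 (rule 110): 11110111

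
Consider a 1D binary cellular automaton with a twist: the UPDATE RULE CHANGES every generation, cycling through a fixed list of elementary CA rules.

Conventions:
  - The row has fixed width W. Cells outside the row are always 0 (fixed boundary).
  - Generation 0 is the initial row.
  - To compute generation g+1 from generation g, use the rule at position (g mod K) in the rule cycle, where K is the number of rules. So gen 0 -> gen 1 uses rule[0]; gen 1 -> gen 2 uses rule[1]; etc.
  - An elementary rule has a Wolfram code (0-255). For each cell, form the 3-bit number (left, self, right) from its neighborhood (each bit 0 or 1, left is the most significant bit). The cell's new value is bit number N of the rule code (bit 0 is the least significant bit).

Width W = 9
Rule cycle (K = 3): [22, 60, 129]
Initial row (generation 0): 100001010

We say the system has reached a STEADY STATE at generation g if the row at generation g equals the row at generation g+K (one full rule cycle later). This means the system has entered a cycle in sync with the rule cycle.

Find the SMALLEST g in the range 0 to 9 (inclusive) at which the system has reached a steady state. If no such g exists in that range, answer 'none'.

Answer: 4

Derivation:
Gen 0: 100001010
Gen 1 (rule 22): 110011011
Gen 2 (rule 60): 101010110
Gen 3 (rule 129): 000000000
Gen 4 (rule 22): 000000000
Gen 5 (rule 60): 000000000
Gen 6 (rule 129): 111111111
Gen 7 (rule 22): 000000000
Gen 8 (rule 60): 000000000
Gen 9 (rule 129): 111111111
Gen 10 (rule 22): 000000000
Gen 11 (rule 60): 000000000
Gen 12 (rule 129): 111111111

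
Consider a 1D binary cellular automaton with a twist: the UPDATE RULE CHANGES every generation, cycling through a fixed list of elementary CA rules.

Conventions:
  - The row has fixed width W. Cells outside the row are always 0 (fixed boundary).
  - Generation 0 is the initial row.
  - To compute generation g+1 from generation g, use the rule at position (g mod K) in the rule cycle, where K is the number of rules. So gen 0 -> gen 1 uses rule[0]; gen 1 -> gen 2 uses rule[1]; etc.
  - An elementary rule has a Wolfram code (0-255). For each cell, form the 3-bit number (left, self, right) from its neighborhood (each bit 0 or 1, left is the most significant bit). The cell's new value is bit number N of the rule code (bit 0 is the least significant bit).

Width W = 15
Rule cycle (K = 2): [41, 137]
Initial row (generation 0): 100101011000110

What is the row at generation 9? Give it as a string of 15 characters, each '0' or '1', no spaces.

Gen 0: 100101011000110
Gen 1 (rule 41): 000010110010100
Gen 2 (rule 137): 111000100000001
Gen 3 (rule 41): 100010001111100
Gen 4 (rule 137): 001000101111001
Gen 5 (rule 41): 100010011000000
Gen 6 (rule 137): 001000010011111
Gen 7 (rule 41): 100011000010000
Gen 8 (rule 137): 001010011000111
Gen 9 (rule 41): 100100010010100

Answer: 100100010010100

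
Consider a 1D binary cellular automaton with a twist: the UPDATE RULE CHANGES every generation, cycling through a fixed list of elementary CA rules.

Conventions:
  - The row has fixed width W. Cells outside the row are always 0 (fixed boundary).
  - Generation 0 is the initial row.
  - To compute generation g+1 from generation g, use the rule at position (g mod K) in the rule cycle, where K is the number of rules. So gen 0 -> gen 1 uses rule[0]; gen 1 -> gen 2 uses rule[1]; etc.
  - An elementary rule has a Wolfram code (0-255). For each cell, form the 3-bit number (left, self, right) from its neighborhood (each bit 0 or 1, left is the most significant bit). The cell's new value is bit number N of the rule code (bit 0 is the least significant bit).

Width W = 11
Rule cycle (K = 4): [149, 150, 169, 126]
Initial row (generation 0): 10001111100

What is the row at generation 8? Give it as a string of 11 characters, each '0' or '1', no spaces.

Answer: 01100111011

Derivation:
Gen 0: 10001111100
Gen 1 (rule 149): 11100111011
Gen 2 (rule 150): 01011010000
Gen 3 (rule 169): 00110100111
Gen 4 (rule 126): 01111111101
Gen 5 (rule 149): 00111111001
Gen 6 (rule 150): 01011110111
Gen 7 (rule 169): 00111101110
Gen 8 (rule 126): 01100111011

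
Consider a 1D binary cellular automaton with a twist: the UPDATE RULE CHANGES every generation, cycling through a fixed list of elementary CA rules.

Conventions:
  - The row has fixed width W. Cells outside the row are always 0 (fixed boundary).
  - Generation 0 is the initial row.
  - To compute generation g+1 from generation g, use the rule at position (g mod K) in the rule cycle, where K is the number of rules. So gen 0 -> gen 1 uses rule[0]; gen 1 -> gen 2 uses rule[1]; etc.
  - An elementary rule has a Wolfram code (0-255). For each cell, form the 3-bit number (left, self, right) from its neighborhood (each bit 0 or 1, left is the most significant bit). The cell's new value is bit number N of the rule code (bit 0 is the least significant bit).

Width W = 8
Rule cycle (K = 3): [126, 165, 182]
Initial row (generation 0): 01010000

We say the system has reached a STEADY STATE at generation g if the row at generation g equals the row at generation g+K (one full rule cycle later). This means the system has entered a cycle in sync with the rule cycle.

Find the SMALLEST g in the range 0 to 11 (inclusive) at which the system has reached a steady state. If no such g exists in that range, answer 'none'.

Gen 0: 01010000
Gen 1 (rule 126): 11111000
Gen 2 (rule 165): 01110011
Gen 3 (rule 182): 10101100
Gen 4 (rule 126): 11111110
Gen 5 (rule 165): 01111100
Gen 6 (rule 182): 10111010
Gen 7 (rule 126): 11101111
Gen 8 (rule 165): 01010110
Gen 9 (rule 182): 11111001
Gen 10 (rule 126): 10001111
Gen 11 (rule 165): 10100110
Gen 12 (rule 182): 11111001
Gen 13 (rule 126): 10001111
Gen 14 (rule 165): 10100110

Answer: 9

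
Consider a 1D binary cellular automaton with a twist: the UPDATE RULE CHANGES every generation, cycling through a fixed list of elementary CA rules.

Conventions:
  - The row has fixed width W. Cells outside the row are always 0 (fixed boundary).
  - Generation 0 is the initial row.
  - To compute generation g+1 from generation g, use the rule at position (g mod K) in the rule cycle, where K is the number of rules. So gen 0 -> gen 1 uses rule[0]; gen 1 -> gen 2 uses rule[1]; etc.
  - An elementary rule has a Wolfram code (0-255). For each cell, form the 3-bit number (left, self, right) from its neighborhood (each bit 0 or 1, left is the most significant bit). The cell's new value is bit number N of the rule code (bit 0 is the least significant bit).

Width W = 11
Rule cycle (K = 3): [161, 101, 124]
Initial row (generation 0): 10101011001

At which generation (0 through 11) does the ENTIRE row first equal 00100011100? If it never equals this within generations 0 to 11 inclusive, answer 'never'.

Answer: never

Derivation:
Gen 0: 10101011001
Gen 1 (rule 161): 01010100000
Gen 2 (rule 101): 01111101111
Gen 3 (rule 124): 01000111001
Gen 4 (rule 161): 00010010000
Gen 5 (rule 101): 11010010111
Gen 6 (rule 124): 11111011101
Gen 7 (rule 161): 01110101010
Gen 8 (rule 101): 00011111110
Gen 9 (rule 124): 00010000011
Gen 10 (rule 161): 11000111000
Gen 11 (rule 101): 01010001011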